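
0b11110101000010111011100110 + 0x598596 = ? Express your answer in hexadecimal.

0b11110101000010111011100110 = 0x3D42EE6 in hexadecimal.
Add column by column in base 16, right to left:
  6+6 = C
  E+9 = 7 carry 1
  E+5+1 = 4 carry 1
  2+8+1 = B
  4+9 = D
  D+5 = 2 carry 1
  3+0+1 = 4

0x42DB47C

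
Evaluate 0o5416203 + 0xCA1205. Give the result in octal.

0o70027210

0xCA1205 = 0o62411005 in octal.
Add column by column in base 8, right to left:
  3+5 = 0 carry 1
  0+0+1 = 1
  2+0 = 2
  6+1 = 7
  1+1 = 2
  4+4 = 0 carry 1
  5+2+1 = 0 carry 1
  0+6+1 = 7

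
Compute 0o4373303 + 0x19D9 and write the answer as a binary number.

0b100100001000010011100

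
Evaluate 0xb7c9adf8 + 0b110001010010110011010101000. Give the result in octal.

0o27574612240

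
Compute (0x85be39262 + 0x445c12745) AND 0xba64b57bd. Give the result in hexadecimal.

0x8a00011a5

Add column by column in base 16, right to left:
  2+5 = 7
  6+4 = a
  2+7 = 9
  9+2 = b
  3+1 = 4
  e+c = a carry 1
  b+5+1 = 1 carry 1
  5+4+1 = a
  8+4 = c
Sum = 0xca1a4b9a7; now AND with 0xba64b57bd:
  c&b=8, a&a=a, 1&6=0, a&4=0, 4&b=0, b&5=1, 9&7=1, a&b=a, 7&d=5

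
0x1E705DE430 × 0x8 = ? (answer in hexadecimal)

Multiply each base-16 digit by 8, carrying:
  0×8 = 0 → write 0
  3×8 = 24 → write 8 carry 1
  4×8+1 = 33 → write 1 carry 2
  E×8+2 = 114 → write 2 carry 7
  D×8+7 = 111 → write F carry 6
  5×8+6 = 46 → write E carry 2
  0×8+2 = 2 → write 2
  7×8 = 56 → write 8 carry 3
  E×8+3 = 115 → write 3 carry 7
  1×8+7 = 15 → write F

0xF382EF2180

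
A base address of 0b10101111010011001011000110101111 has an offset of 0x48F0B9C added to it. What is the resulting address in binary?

0x48F0B9C = 0b100100011110000101110011100 in binary.
Add column by column in base 2, right to left:
  1+0 = 1
  1+0 = 1
  1+1 = 0 carry 1
  1+1+1 = 1 carry 1
  0+1+1 = 0 carry 1
  1+0+1 = 0 carry 1
  0+0+1 = 1
  1+1 = 0 carry 1
  1+1+1 = 1 carry 1
  0+1+1 = 0 carry 1
  0+0+1 = 1
  0+1 = 1
  1+0 = 1
  1+0 = 1
  0+0 = 0
  1+0 = 1
  0+1 = 1
  0+1 = 1
  1+1 = 0 carry 1
  1+1+1 = 1 carry 1
  0+0+1 = 1
  0+0 = 0
  1+0 = 1
  0+1 = 1
  1+0 = 1
  1+0 = 1
  1+1 = 0 carry 1
  1+0+1 = 0 carry 1
  0+0+1 = 1
  1+0 = 1
  0+0 = 0
  1+0 = 1

0b10110011110110111011110101001011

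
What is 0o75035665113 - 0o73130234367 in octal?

Subtract column by column in base 8:
  3-7 → 4 (borrow)
  1-6-1 → 2 (borrow)
  1-3-1 → 5 (borrow)
  5-4-1 → 0
  6-3 → 3
  6-2 → 4
  5-0 → 5
  3-3 → 0
  0-1 → 7 (borrow)
  5-3-1 → 1
  7-7 → 0

0o1705430524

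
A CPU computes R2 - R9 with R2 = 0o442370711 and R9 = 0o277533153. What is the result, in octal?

0o142635536

Subtract column by column in base 8:
  1-3 → 6 (borrow)
  1-5-1 → 3 (borrow)
  7-1-1 → 5
  0-3 → 5 (borrow)
  7-3-1 → 3
  3-5 → 6 (borrow)
  2-7-1 → 2 (borrow)
  4-7-1 → 4 (borrow)
  4-2-1 → 1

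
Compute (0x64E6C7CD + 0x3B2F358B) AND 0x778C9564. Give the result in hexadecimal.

0x20049540

Add column by column in base 16, right to left:
  D+B = 8 carry 1
  C+8+1 = 5 carry 1
  7+5+1 = D
  C+3 = F
  6+F = 5 carry 1
  E+2+1 = 1 carry 1
  4+B+1 = 0 carry 1
  6+3+1 = A
Sum = 0xA015FD58; now AND with 0x778C9564:
  A&7=2, 0&7=0, 1&8=0, 5&C=4, F&9=9, D&5=5, 5&6=4, 8&4=0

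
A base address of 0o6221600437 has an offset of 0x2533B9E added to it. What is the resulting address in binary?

0b110100100110100011110010111101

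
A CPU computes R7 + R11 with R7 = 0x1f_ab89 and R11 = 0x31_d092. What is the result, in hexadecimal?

Add column by column in base 16, right to left:
  9+2 = b
  8+9 = 1 carry 1
  b+0+1 = c
  a+d = 7 carry 1
  f+1+1 = 1 carry 1
  1+3+1 = 5

0x517c1b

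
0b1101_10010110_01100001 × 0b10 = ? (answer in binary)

0b110110010110011000010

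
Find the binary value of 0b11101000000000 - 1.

The trailing 9 digits are 0, so subtracting 1 borrows through: they become 1 and the next digit up decrements.

0b11100111111111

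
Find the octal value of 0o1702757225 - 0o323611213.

0o1357146012

Subtract column by column in base 8:
  5-3 → 2
  2-1 → 1
  2-2 → 0
  7-1 → 6
  5-1 → 4
  7-6 → 1
  2-3 → 7 (borrow)
  0-2-1 → 5 (borrow)
  7-3-1 → 3
  1-0 → 1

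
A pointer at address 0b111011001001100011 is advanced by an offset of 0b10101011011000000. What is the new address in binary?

Add column by column in base 2, right to left:
  1+0 = 1
  1+0 = 1
  0+0 = 0
  0+0 = 0
  0+0 = 0
  1+0 = 1
  1+1 = 0 carry 1
  0+1+1 = 0 carry 1
  0+0+1 = 1
  1+1 = 0 carry 1
  0+1+1 = 0 carry 1
  0+0+1 = 1
  1+1 = 0 carry 1
  1+0+1 = 0 carry 1
  0+1+1 = 0 carry 1
  1+0+1 = 0 carry 1
  1+1+1 = 1 carry 1
  1+0+1 = 0 carry 1
  final carry 1

0b1010000100100100011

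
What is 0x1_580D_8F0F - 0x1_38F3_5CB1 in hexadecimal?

Subtract column by column in base 16:
  F-1 → E
  0-B → 5 (borrow)
  F-C-1 → 2
  8-5 → 3
  D-3 → A
  0-F → 1 (borrow)
  8-8-1 → F (borrow)
  5-3-1 → 1
  1-1 → 0

0x1F1A325E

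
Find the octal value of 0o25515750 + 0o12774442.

Add column by column in base 8, right to left:
  0+2 = 2
  5+4 = 1 carry 1
  7+4+1 = 4 carry 1
  5+4+1 = 2 carry 1
  1+7+1 = 1 carry 1
  5+7+1 = 5 carry 1
  5+2+1 = 0 carry 1
  2+1+1 = 4

0o40512412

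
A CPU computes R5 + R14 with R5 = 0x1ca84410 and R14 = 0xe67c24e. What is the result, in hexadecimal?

0x2b10065e

Add column by column in base 16, right to left:
  0+e = e
  1+4 = 5
  4+2 = 6
  4+c = 0 carry 1
  8+7+1 = 0 carry 1
  a+6+1 = 1 carry 1
  c+e+1 = b carry 1
  1+0+1 = 2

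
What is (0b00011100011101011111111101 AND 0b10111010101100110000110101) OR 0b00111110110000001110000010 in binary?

0b00011100011101011111111101 AND 0b10111010101100110000110101 = 0b00011000001100010000110101.
Then OR with 0b00111110110000001110000010.

0b111110111100011110110111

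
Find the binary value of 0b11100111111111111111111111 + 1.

The trailing 21 digits are 1 (max in base 2), so adding 1 cascades: they roll to 0 and the next digit up increments.

0b11101000000000000000000000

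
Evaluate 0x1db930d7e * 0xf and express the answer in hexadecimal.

0x1bdd9dca62

Multiply each base-16 digit by 15, carrying:
  e×15 = 210 → write 2 carry 13
  7×15+13 = 118 → write 6 carry 7
  d×15+7 = 202 → write a carry 12
  0×15+12 = 12 → write c
  3×15 = 45 → write d carry 2
  9×15+2 = 137 → write 9 carry 8
  b×15+8 = 173 → write d carry 10
  d×15+10 = 205 → write d carry 12
  1×15+12 = 27 → write b carry 1
  remaining carry: 1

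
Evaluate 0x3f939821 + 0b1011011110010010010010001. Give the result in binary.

0x3f939821 = 0b111111100100111001100000100001 in binary.
Add column by column in base 2, right to left:
  1+1 = 0 carry 1
  0+0+1 = 1
  0+0 = 0
  0+0 = 0
  0+1 = 1
  1+0 = 1
  0+0 = 0
  0+1 = 1
  0+0 = 0
  0+0 = 0
  0+1 = 1
  1+0 = 1
  1+0 = 1
  0+1 = 1
  0+0 = 0
  1+0 = 1
  1+1 = 0 carry 1
  1+1+1 = 1 carry 1
  0+1+1 = 0 carry 1
  0+1+1 = 0 carry 1
  1+0+1 = 0 carry 1
  0+1+1 = 0 carry 1
  0+1+1 = 0 carry 1
  1+0+1 = 0 carry 1
  1+1+1 = 1 carry 1
  1+0+1 = 0 carry 1
  1+0+1 = 0 carry 1
  1+0+1 = 0 carry 1
  1+0+1 = 0 carry 1
  1+0+1 = 0 carry 1
  final carry 1

0b1000001000000101011110010110010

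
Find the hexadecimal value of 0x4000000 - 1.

The trailing 6 digits are 0, so subtracting 1 borrows through: they become F and the next digit up decrements.

0x3FFFFFF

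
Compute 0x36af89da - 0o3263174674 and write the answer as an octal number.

0x36af89da = 0o6653704732 in octal.
Subtract column by column in base 8:
  2-4 → 6 (borrow)
  3-7-1 → 3 (borrow)
  7-6-1 → 0
  4-4 → 0
  0-7 → 1 (borrow)
  7-1-1 → 5
  3-3 → 0
  5-6 → 7 (borrow)
  6-2-1 → 3
  6-3 → 3

0o3370510036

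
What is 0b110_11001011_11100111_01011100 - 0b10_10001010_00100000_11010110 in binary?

0b100010000011100011010000110

Subtract column by column in base 2:
  0-0 → 0
  0-1 → 1 (borrow)
  1-1-1 → 1 (borrow)
  1-0-1 → 0
  1-1 → 0
  0-0 → 0
  1-1 → 0
  0-1 → 1 (borrow)
  1-0-1 → 0
  1-0 → 1
  1-0 → 1
  0-0 → 0
  0-0 → 0
  1-1 → 0
  1-0 → 1
  1-0 → 1
  1-0 → 1
  1-1 → 0
  0-0 → 0
  1-1 → 0
  0-0 → 0
  0-0 → 0
  1-0 → 1
  1-1 → 0
  0-0 → 0
  1-1 → 0
  1-0 → 1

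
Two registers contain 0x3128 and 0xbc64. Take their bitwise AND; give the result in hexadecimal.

0x3020

AND each hex digit independently (no carries):
  3&b=3, 1&c=0, 2&6=2, 8&4=0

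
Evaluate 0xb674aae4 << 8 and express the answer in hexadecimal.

0xb674aae400

Shifting left by 8 bits = 2 hex digits: append 2 zeros.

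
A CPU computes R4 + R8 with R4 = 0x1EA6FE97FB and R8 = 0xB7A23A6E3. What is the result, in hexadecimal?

0x2A21223EDE

Add column by column in base 16, right to left:
  B+3 = E
  F+E = D carry 1
  7+6+1 = E
  9+A = 3 carry 1
  E+3+1 = 2 carry 1
  F+2+1 = 2 carry 1
  6+A+1 = 1 carry 1
  A+7+1 = 2 carry 1
  E+B+1 = A carry 1
  1+0+1 = 2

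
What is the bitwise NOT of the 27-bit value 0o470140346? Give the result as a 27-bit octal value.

0o307637431

Each oct digit d becomes 7−d:
  4→3, 7→0, 0→7, 1→6, 4→3, 0→7, 3→4, 4→3, 6→1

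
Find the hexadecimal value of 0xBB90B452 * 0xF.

0xAFD7A90CE

Multiply each base-16 digit by 15, carrying:
  2×15 = 30 → write E carry 1
  5×15+1 = 76 → write C carry 4
  4×15+4 = 64 → write 0 carry 4
  B×15+4 = 169 → write 9 carry 10
  0×15+10 = 10 → write A
  9×15 = 135 → write 7 carry 8
  B×15+8 = 173 → write D carry 10
  B×15+10 = 175 → write F carry 10
  remaining carry: A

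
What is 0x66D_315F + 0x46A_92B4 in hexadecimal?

Add column by column in base 16, right to left:
  F+4 = 3 carry 1
  5+B+1 = 1 carry 1
  1+2+1 = 4
  3+9 = C
  D+A = 7 carry 1
  6+6+1 = D
  6+4 = A

0xAD7C413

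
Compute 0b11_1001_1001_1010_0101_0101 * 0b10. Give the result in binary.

0b11100110011010010101010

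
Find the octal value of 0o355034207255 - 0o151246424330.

0o203565562725

Subtract column by column in base 8:
  5-0 → 5
  5-3 → 2
  2-3 → 7 (borrow)
  7-4-1 → 2
  0-2 → 6 (borrow)
  2-4-1 → 5 (borrow)
  4-6-1 → 5 (borrow)
  3-4-1 → 6 (borrow)
  0-2-1 → 5 (borrow)
  5-1-1 → 3
  5-5 → 0
  3-1 → 2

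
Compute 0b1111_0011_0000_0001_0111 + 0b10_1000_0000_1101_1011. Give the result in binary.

0b100011011000011110010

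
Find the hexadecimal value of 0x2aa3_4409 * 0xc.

Multiply each base-16 digit by 12, carrying:
  9×12 = 108 → write c carry 6
  0×12+6 = 6 → write 6
  4×12 = 48 → write 0 carry 3
  4×12+3 = 51 → write 3 carry 3
  3×12+3 = 39 → write 7 carry 2
  a×12+2 = 122 → write a carry 7
  a×12+7 = 127 → write f carry 7
  2×12+7 = 31 → write f carry 1
  remaining carry: 1

0x1ffa7306c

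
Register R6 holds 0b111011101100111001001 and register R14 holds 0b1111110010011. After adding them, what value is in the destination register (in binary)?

Add column by column in base 2, right to left:
  1+1 = 0 carry 1
  0+1+1 = 0 carry 1
  0+0+1 = 1
  1+0 = 1
  0+1 = 1
  0+0 = 0
  1+0 = 1
  1+1 = 0 carry 1
  1+1+1 = 1 carry 1
  0+1+1 = 0 carry 1
  0+1+1 = 0 carry 1
  1+1+1 = 1 carry 1
  1+1+1 = 1 carry 1
  0+0+1 = 1
  1+0 = 1
  1+0 = 1
  1+0 = 1
  0+0 = 0
  1+0 = 1
  1+0 = 1
  1+0 = 1

0b111011111100101011100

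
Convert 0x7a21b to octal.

0o1721033

Expand each hex digit to 4 bits: 7=0111 a=1010 2=0010 1=0001 b=1011.
Group the bits in threes: 001 111 010 001 000 011 011 → 1721033.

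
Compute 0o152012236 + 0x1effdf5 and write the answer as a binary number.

0b11100110000001001010010011

0o152012236 = 0b1101010000001010010011110 in binary.
0x1effdf5 = 0b1111011111111110111110101 in binary.
Add column by column in base 2, right to left:
  0+1 = 1
  1+0 = 1
  1+1 = 0 carry 1
  1+0+1 = 0 carry 1
  1+1+1 = 1 carry 1
  0+1+1 = 0 carry 1
  0+1+1 = 0 carry 1
  1+1+1 = 1 carry 1
  0+1+1 = 0 carry 1
  0+0+1 = 1
  1+1 = 0 carry 1
  0+1+1 = 0 carry 1
  1+1+1 = 1 carry 1
  0+1+1 = 0 carry 1
  0+1+1 = 0 carry 1
  0+1+1 = 0 carry 1
  0+1+1 = 0 carry 1
  0+1+1 = 0 carry 1
  0+1+1 = 0 carry 1
  1+1+1 = 1 carry 1
  0+0+1 = 1
  1+1 = 0 carry 1
  0+1+1 = 0 carry 1
  1+1+1 = 1 carry 1
  1+1+1 = 1 carry 1
  final carry 1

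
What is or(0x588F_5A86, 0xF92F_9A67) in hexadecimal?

OR each hex digit independently (no carries):
  5|F=F, 8|9=9, 8|2=A, F|F=F, 5|9=D, A|A=A, 8|6=E, 6|7=7

0xF9AFDAE7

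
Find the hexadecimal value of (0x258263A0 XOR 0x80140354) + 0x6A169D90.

First 0x258263A0 XOR 0x80140354 = 0xA59660F4.
Add column by column in base 16, right to left:
  4+0 = 4
  F+9 = 8 carry 1
  0+D+1 = E
  6+9 = F
  6+6 = C
  9+1 = A
  5+A = F
  A+6 = 0 carry 1
  final carry 1

0x10FACFE84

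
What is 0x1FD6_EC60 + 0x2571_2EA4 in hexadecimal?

Add column by column in base 16, right to left:
  0+4 = 4
  6+A = 0 carry 1
  C+E+1 = B carry 1
  E+2+1 = 1 carry 1
  6+1+1 = 8
  D+7 = 4 carry 1
  F+5+1 = 5 carry 1
  1+2+1 = 4

0x45481B04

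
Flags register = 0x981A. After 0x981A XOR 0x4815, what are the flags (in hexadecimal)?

XOR each hex digit independently (no carries):
  9^4=D, 8^8=0, 1^1=0, A^5=F

0xD00F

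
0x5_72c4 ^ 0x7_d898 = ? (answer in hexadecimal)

0x2aa5c

XOR each hex digit independently (no carries):
  5^7=2, 7^d=a, 2^8=a, c^9=5, 4^8=c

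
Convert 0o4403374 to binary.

0b100100000011011111100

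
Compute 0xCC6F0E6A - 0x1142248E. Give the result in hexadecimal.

Subtract column by column in base 16:
  A-E → C (borrow)
  6-8-1 → D (borrow)
  E-4-1 → 9
  0-2 → E (borrow)
  F-2-1 → C
  6-4 → 2
  C-1 → B
  C-1 → B

0xBB2CE9DC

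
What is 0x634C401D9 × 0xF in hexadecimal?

0x5D177C1BB7

Multiply each base-16 digit by 15, carrying:
  9×15 = 135 → write 7 carry 8
  D×15+8 = 203 → write B carry 12
  1×15+12 = 27 → write B carry 1
  0×15+1 = 1 → write 1
  4×15 = 60 → write C carry 3
  C×15+3 = 183 → write 7 carry 11
  4×15+11 = 71 → write 7 carry 4
  3×15+4 = 49 → write 1 carry 3
  6×15+3 = 93 → write D carry 5
  remaining carry: 5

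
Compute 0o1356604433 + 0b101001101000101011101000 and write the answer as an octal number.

0o1430312003

0b101001101000101011101000 = 0o51505350 in octal.
Add column by column in base 8, right to left:
  3+0 = 3
  3+5 = 0 carry 1
  4+3+1 = 0 carry 1
  4+5+1 = 2 carry 1
  0+0+1 = 1
  6+5 = 3 carry 1
  6+1+1 = 0 carry 1
  5+5+1 = 3 carry 1
  3+0+1 = 4
  1+0 = 1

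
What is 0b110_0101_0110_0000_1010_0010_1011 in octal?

Group the bits in threes: 110 010 101 100 000 101 000 101 011 → 625405053.

0o625405053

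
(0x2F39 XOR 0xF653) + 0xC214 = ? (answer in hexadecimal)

0x19B7E

First 0x2F39 XOR 0xF653 = 0xD96A.
Add column by column in base 16, right to left:
  A+4 = E
  6+1 = 7
  9+2 = B
  D+C = 9 carry 1
  final carry 1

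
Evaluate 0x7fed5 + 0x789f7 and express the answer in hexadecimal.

0xf88cc

Add column by column in base 16, right to left:
  5+7 = c
  d+f = c carry 1
  e+9+1 = 8 carry 1
  f+8+1 = 8 carry 1
  7+7+1 = f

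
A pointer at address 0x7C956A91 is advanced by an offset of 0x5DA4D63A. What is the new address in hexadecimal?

Add column by column in base 16, right to left:
  1+A = B
  9+3 = C
  A+6 = 0 carry 1
  6+D+1 = 4 carry 1
  5+4+1 = A
  9+A = 3 carry 1
  C+D+1 = A carry 1
  7+5+1 = D

0xDA3A40CB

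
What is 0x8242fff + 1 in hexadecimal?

0x8243000

The trailing 3 digits are F (max in base 16), so adding 1 cascades: they roll to 0 and the next digit up increments.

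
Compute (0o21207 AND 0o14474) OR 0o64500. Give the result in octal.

0o64504

0o21207 AND 0o14474 = 0o00004.
Then OR with 0o64500.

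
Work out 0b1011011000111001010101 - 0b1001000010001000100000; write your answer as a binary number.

0b10010110110000110101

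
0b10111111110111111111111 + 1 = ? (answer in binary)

0b10111111111000000000000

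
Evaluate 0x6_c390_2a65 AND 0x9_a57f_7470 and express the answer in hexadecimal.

0x081102060

AND each hex digit independently (no carries):
  6&9=0, c&a=8, 3&5=1, 9&7=1, 0&f=0, 2&7=2, a&4=0, 6&7=6, 5&0=0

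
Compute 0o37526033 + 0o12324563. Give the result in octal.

Add column by column in base 8, right to left:
  3+3 = 6
  3+6 = 1 carry 1
  0+5+1 = 6
  6+4 = 2 carry 1
  2+2+1 = 5
  5+3 = 0 carry 1
  7+2+1 = 2 carry 1
  3+1+1 = 5

0o52052616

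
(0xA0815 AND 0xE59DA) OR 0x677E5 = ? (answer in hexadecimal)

0xA0815 AND 0xE59DA = 0xA0810.
Then OR with 0x677E5.

0xE7FF5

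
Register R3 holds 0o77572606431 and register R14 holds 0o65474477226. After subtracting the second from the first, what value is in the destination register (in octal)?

Subtract column by column in base 8:
  1-6 → 3 (borrow)
  3-2-1 → 0
  4-2 → 2
  6-7 → 7 (borrow)
  0-7-1 → 0 (borrow)
  6-4-1 → 1
  2-4 → 6 (borrow)
  7-7-1 → 7 (borrow)
  5-4-1 → 0
  7-5 → 2
  7-6 → 1

0o12076107203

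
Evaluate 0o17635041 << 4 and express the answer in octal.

4 bits is not a whole number of base-8 digits; in binary: 1111110011101000100001 << 4 = 11111100111010001000010000.

0o374721020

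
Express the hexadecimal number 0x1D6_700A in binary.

Expand each hex digit to 4 bits: 1=0001 D=1101 6=0110 7=0111 0=0000 0=0000 A=1010.

0b1110101100111000000001010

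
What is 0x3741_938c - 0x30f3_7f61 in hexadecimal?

Subtract column by column in base 16:
  c-1 → b
  8-6 → 2
  3-f → 4 (borrow)
  9-7-1 → 1
  1-3 → e (borrow)
  4-f-1 → 4 (borrow)
  7-0-1 → 6
  3-3 → 0

0x64e142b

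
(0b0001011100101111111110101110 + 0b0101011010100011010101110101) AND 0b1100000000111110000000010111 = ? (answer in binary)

0b100000000010010000000000011

Add column by column in base 2, right to left:
  0+1 = 1
  1+0 = 1
  1+1 = 0 carry 1
  1+0+1 = 0 carry 1
  0+1+1 = 0 carry 1
  1+1+1 = 1 carry 1
  0+1+1 = 0 carry 1
  1+0+1 = 0 carry 1
  1+1+1 = 1 carry 1
  1+0+1 = 0 carry 1
  1+1+1 = 1 carry 1
  1+0+1 = 0 carry 1
  1+1+1 = 1 carry 1
  1+1+1 = 1 carry 1
  1+0+1 = 0 carry 1
  1+0+1 = 0 carry 1
  0+0+1 = 1
  1+1 = 0 carry 1
  0+0+1 = 1
  0+1 = 1
  1+0 = 1
  1+1 = 0 carry 1
  1+1+1 = 1 carry 1
  0+0+1 = 1
  1+1 = 0 carry 1
  0+0+1 = 1
  0+1 = 1
Sum = 0b110110111010011010100100011; now AND with 0b1100000000111110000000010111:
  0110110111010011010100100011
& 1100000000111110000000010111
= 0100000000010010000000000011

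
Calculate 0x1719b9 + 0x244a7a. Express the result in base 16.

Add column by column in base 16, right to left:
  9+a = 3 carry 1
  b+7+1 = 3 carry 1
  9+a+1 = 4 carry 1
  1+4+1 = 6
  7+4 = b
  1+2 = 3

0x3b6433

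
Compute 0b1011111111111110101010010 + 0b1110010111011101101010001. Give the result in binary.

0b11010010111011100010100011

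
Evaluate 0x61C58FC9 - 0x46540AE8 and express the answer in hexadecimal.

Subtract column by column in base 16:
  9-8 → 1
  C-E → E (borrow)
  F-A-1 → 4
  8-0 → 8
  5-4 → 1
  C-5 → 7
  1-6 → B (borrow)
  6-4-1 → 1

0x1B7184E1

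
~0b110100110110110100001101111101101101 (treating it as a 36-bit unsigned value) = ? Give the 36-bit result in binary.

0b001011001001001011110010000010010010

Invert each bit: 110100110110110100001101111101101101 → 001011001001001011110010000010010010.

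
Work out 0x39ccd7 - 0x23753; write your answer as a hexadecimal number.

Subtract column by column in base 16:
  7-3 → 4
  d-5 → 8
  c-7 → 5
  c-3 → 9
  9-2 → 7
  3-0 → 3

0x379584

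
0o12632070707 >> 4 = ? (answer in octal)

0o531503434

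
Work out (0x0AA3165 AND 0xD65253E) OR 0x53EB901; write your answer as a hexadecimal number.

0x53EB925

0x0AA3165 AND 0xD65253E = 0x0202124.
Then OR with 0x53EB901.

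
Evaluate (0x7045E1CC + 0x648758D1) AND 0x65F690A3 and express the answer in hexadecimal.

0x44C41081

Add column by column in base 16, right to left:
  C+1 = D
  C+D = 9 carry 1
  1+8+1 = A
  E+5 = 3 carry 1
  5+7+1 = D
  4+8 = C
  0+4 = 4
  7+6 = D
Sum = 0xD4CD3A9D; now AND with 0x65F690A3:
  D&6=4, 4&5=4, C&F=C, D&6=4, 3&9=1, A&0=0, 9&A=8, D&3=1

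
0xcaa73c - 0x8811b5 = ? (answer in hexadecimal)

Subtract column by column in base 16:
  c-5 → 7
  3-b → 8 (borrow)
  7-1-1 → 5
  a-1 → 9
  a-8 → 2
  c-8 → 4

0x429587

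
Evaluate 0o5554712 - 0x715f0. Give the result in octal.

0o3741732

0x715f0 = 0o1612760 in octal.
Subtract column by column in base 8:
  2-0 → 2
  1-6 → 3 (borrow)
  7-7-1 → 7 (borrow)
  4-2-1 → 1
  5-1 → 4
  5-6 → 7 (borrow)
  5-1-1 → 3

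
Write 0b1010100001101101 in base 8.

0o124155

Group the bits in threes: 001 010 100 001 101 101 → 124155.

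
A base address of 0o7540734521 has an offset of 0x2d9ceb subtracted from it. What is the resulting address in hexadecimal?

0x3d561c66

0o7540734521 = 0x3d83b951 in hexadecimal.
Subtract column by column in base 16:
  1-b → 6 (borrow)
  5-e-1 → 6 (borrow)
  9-c-1 → c (borrow)
  b-9-1 → 1
  3-d → 6 (borrow)
  8-2-1 → 5
  d-0 → d
  3-0 → 3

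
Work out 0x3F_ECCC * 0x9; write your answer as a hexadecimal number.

0x23F532C

Multiply each base-16 digit by 9, carrying:
  C×9 = 108 → write C carry 6
  C×9+6 = 114 → write 2 carry 7
  C×9+7 = 115 → write 3 carry 7
  E×9+7 = 133 → write 5 carry 8
  F×9+8 = 143 → write F carry 8
  3×9+8 = 35 → write 3 carry 2
  remaining carry: 2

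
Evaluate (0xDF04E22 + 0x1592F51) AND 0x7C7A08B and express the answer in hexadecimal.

0x7412003

Add column by column in base 16, right to left:
  2+1 = 3
  2+5 = 7
  E+F = D carry 1
  4+2+1 = 7
  0+9 = 9
  F+5 = 4 carry 1
  D+1+1 = F
Sum = 0xF497D73; now AND with 0x7C7A08B:
  F&7=7, 4&C=4, 9&7=1, 7&A=2, D&0=0, 7&8=0, 3&B=3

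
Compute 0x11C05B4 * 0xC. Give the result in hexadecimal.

Multiply each base-16 digit by 12, carrying:
  4×12 = 48 → write 0 carry 3
  B×12+3 = 135 → write 7 carry 8
  5×12+8 = 68 → write 4 carry 4
  0×12+4 = 4 → write 4
  C×12 = 144 → write 0 carry 9
  1×12+9 = 21 → write 5 carry 1
  1×12+1 = 13 → write D

0xD504470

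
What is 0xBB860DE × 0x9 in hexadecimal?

0x697B67CE

Multiply each base-16 digit by 9, carrying:
  E×9 = 126 → write E carry 7
  D×9+7 = 124 → write C carry 7
  0×9+7 = 7 → write 7
  6×9 = 54 → write 6 carry 3
  8×9+3 = 75 → write B carry 4
  B×9+4 = 103 → write 7 carry 6
  B×9+6 = 105 → write 9 carry 6
  remaining carry: 6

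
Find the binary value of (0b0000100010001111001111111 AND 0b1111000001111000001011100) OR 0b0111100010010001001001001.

0b0000100010001111001111111 AND 0b1111000001111000001011100 = 0b0000000000001000001011100.
Then OR with 0b0111100010010001001001001.

0b111100010011001001011101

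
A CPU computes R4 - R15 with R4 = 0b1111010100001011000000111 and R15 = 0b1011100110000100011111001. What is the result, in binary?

Subtract column by column in base 2:
  1-1 → 0
  1-0 → 1
  1-0 → 1
  0-1 → 1 (borrow)
  0-1-1 → 0 (borrow)
  0-1-1 → 0 (borrow)
  0-1-1 → 0 (borrow)
  0-1-1 → 0 (borrow)
  0-0-1 → 1 (borrow)
  1-0-1 → 0
  1-0 → 1
  0-1 → 1 (borrow)
  1-0-1 → 0
  0-0 → 0
  0-0 → 0
  0-0 → 0
  0-1 → 1 (borrow)
  1-1-1 → 1 (borrow)
  0-0-1 → 1 (borrow)
  1-0-1 → 0
  0-1 → 1 (borrow)
  1-1-1 → 1 (borrow)
  1-1-1 → 1 (borrow)
  1-0-1 → 0
  1-1 → 0

0b11101110000110100001110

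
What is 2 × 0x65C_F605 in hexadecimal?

0xCB9EC0A

Multiply each base-16 digit by 2, carrying:
  5×2 = 10 → write A
  0×2 = 0 → write 0
  6×2 = 12 → write C
  F×2 = 30 → write E carry 1
  C×2+1 = 25 → write 9 carry 1
  5×2+1 = 11 → write B
  6×2 = 12 → write C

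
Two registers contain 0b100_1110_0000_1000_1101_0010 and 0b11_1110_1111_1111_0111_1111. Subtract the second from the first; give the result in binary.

Subtract column by column in base 2:
  0-1 → 1 (borrow)
  1-1-1 → 1 (borrow)
  0-1-1 → 0 (borrow)
  0-1-1 → 0 (borrow)
  1-1-1 → 1 (borrow)
  0-1-1 → 0 (borrow)
  1-1-1 → 1 (borrow)
  1-0-1 → 0
  0-1 → 1 (borrow)
  0-1-1 → 0 (borrow)
  0-1-1 → 0 (borrow)
  1-1-1 → 1 (borrow)
  0-1-1 → 0 (borrow)
  0-1-1 → 0 (borrow)
  0-1-1 → 0 (borrow)
  0-1-1 → 0 (borrow)
  0-0-1 → 1 (borrow)
  1-1-1 → 1 (borrow)
  1-1-1 → 1 (borrow)
  1-1-1 → 1 (borrow)
  0-1-1 → 0 (borrow)
  0-1-1 → 0 (borrow)
  1-0-1 → 0

0b11110000100101010011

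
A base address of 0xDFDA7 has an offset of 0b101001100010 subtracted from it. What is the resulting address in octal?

0o3371505

0xDFDA7 = 0o3376647 in octal.
0b101001100010 = 0o5142 in octal.
Subtract column by column in base 8:
  7-2 → 5
  4-4 → 0
  6-1 → 5
  6-5 → 1
  7-0 → 7
  3-0 → 3
  3-0 → 3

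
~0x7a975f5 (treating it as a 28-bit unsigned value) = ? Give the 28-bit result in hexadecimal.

Each hex digit d becomes f−d:
  7→8, a→5, 9→6, 7→8, 5→a, f→0, 5→a

0x8568a0a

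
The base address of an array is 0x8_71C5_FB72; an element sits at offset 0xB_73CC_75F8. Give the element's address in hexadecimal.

Add column by column in base 16, right to left:
  2+8 = A
  7+F = 6 carry 1
  B+5+1 = 1 carry 1
  F+7+1 = 7 carry 1
  5+C+1 = 2 carry 1
  C+C+1 = 9 carry 1
  1+3+1 = 5
  7+7 = E
  8+B = 3 carry 1
  final carry 1

0x13E592716A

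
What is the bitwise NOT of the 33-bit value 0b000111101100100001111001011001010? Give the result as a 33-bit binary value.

0b111000010011011110000110100110101

Invert each bit: 000111101100100001111001011001010 → 111000010011011110000110100110101.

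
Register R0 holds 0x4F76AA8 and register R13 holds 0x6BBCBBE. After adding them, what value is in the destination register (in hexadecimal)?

Add column by column in base 16, right to left:
  8+E = 6 carry 1
  A+B+1 = 6 carry 1
  A+B+1 = 6 carry 1
  6+C+1 = 3 carry 1
  7+B+1 = 3 carry 1
  F+B+1 = B carry 1
  4+6+1 = B

0xBB33666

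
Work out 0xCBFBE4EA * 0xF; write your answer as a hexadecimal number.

0xBF3C269B6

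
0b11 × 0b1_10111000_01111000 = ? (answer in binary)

0b1010010100101101000

Multiply each base-2 digit by 3, carrying:
  0×3 = 0 → write 0
  0×3 = 0 → write 0
  0×3 = 0 → write 0
  1×3 = 3 → write 1 carry 1
  1×3+1 = 4 → write 0 carry 2
  1×3+2 = 5 → write 1 carry 2
  1×3+2 = 5 → write 1 carry 2
  0×3+2 = 2 → write 0 carry 1
  0×3+1 = 1 → write 1
  0×3 = 0 → write 0
  0×3 = 0 → write 0
  1×3 = 3 → write 1 carry 1
  1×3+1 = 4 → write 0 carry 2
  1×3+2 = 5 → write 1 carry 2
  0×3+2 = 2 → write 0 carry 1
  1×3+1 = 4 → write 0 carry 2
  1×3+2 = 5 → write 1 carry 2
  remaining carry: 10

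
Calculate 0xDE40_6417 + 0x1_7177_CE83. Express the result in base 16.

Add column by column in base 16, right to left:
  7+3 = A
  1+8 = 9
  4+E = 2 carry 1
  6+C+1 = 3 carry 1
  0+7+1 = 8
  4+7 = B
  E+1 = F
  D+7 = 4 carry 1
  0+1+1 = 2

0x24FB8329A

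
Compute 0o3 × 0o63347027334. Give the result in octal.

0o232265106224

Multiply each base-8 digit by 3, carrying:
  4×3 = 12 → write 4 carry 1
  3×3+1 = 10 → write 2 carry 1
  3×3+1 = 10 → write 2 carry 1
  7×3+1 = 22 → write 6 carry 2
  2×3+2 = 8 → write 0 carry 1
  0×3+1 = 1 → write 1
  7×3 = 21 → write 5 carry 2
  4×3+2 = 14 → write 6 carry 1
  3×3+1 = 10 → write 2 carry 1
  3×3+1 = 10 → write 2 carry 1
  6×3+1 = 19 → write 3 carry 2
  remaining carry: 2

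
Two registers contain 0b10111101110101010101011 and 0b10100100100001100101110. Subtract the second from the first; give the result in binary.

0b11001010011101111101

Subtract column by column in base 2:
  1-0 → 1
  1-1 → 0
  0-1 → 1 (borrow)
  1-1-1 → 1 (borrow)
  0-0-1 → 1 (borrow)
  1-1-1 → 1 (borrow)
  0-0-1 → 1 (borrow)
  1-0-1 → 0
  0-1 → 1 (borrow)
  1-1-1 → 1 (borrow)
  0-0-1 → 1 (borrow)
  1-0-1 → 0
  0-0 → 0
  1-0 → 1
  1-1 → 0
  1-0 → 1
  0-0 → 0
  1-1 → 0
  1-0 → 1
  1-0 → 1
  1-1 → 0
  0-0 → 0
  1-1 → 0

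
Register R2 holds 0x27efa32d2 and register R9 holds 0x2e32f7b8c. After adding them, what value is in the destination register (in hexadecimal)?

Add column by column in base 16, right to left:
  2+c = e
  d+8 = 5 carry 1
  2+b+1 = e
  3+7 = a
  a+f = 9 carry 1
  f+2+1 = 2 carry 1
  e+3+1 = 2 carry 1
  7+e+1 = 6 carry 1
  2+2+1 = 5

0x56229ae5e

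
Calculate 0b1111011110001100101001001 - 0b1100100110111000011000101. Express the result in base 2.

0b10110111010100010000100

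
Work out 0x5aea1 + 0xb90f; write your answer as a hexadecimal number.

0x667b0

Add column by column in base 16, right to left:
  1+f = 0 carry 1
  a+0+1 = b
  e+9 = 7 carry 1
  a+b+1 = 6 carry 1
  5+0+1 = 6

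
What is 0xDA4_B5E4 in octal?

0o1551132744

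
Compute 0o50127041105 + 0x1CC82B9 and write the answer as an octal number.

0x1CC82B9 = 0o163101271 in octal.
Add column by column in base 8, right to left:
  5+1 = 6
  0+7 = 7
  1+2 = 3
  1+1 = 2
  4+0 = 4
  0+1 = 1
  7+3 = 2 carry 1
  2+6+1 = 1 carry 1
  1+1+1 = 3
  0+0 = 0
  5+0 = 5

0o50312142376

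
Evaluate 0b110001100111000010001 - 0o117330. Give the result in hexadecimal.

0b110001100111000010001 = 0x18CE11 in hexadecimal.
0o117330 = 0x9ED8 in hexadecimal.
Subtract column by column in base 16:
  1-8 → 9 (borrow)
  1-D-1 → 3 (borrow)
  E-E-1 → F (borrow)
  C-9-1 → 2
  8-0 → 8
  1-0 → 1

0x182F39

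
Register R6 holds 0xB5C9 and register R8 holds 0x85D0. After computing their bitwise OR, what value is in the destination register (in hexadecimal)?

0xB5D9

OR each hex digit independently (no carries):
  B|8=B, 5|5=5, C|D=D, 9|0=9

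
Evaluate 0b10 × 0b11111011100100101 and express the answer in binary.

Multiply each base-2 digit by 2, carrying:
  1×2 = 2 → write 0 carry 1
  0×2+1 = 1 → write 1
  1×2 = 2 → write 0 carry 1
  0×2+1 = 1 → write 1
  0×2 = 0 → write 0
  1×2 = 2 → write 0 carry 1
  0×2+1 = 1 → write 1
  0×2 = 0 → write 0
  1×2 = 2 → write 0 carry 1
  1×2+1 = 3 → write 1 carry 1
  1×2+1 = 3 → write 1 carry 1
  0×2+1 = 1 → write 1
  1×2 = 2 → write 0 carry 1
  1×2+1 = 3 → write 1 carry 1
  1×2+1 = 3 → write 1 carry 1
  1×2+1 = 3 → write 1 carry 1
  1×2+1 = 3 → write 1 carry 1
  remaining carry: 1

0b111110111001001010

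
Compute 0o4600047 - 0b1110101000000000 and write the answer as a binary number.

0b100100001011000100111

0o4600047 = 0b100110000000000100111 in binary.
Subtract column by column in base 2:
  1-0 → 1
  1-0 → 1
  1-0 → 1
  0-0 → 0
  0-0 → 0
  1-0 → 1
  0-0 → 0
  0-0 → 0
  0-0 → 0
  0-1 → 1 (borrow)
  0-0-1 → 1 (borrow)
  0-1-1 → 0 (borrow)
  0-0-1 → 1 (borrow)
  0-1-1 → 0 (borrow)
  0-1-1 → 0 (borrow)
  0-1-1 → 0 (borrow)
  1-0-1 → 0
  1-0 → 1
  0-0 → 0
  0-0 → 0
  1-0 → 1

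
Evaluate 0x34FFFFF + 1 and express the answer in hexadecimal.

0x3500000

The trailing 5 digits are F (max in base 16), so adding 1 cascades: they roll to 0 and the next digit up increments.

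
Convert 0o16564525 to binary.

0b1110101110100101010101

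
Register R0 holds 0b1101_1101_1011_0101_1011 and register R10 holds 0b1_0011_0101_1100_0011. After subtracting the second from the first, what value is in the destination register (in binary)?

0b11001010010110011000

Subtract column by column in base 2:
  1-1 → 0
  1-1 → 0
  0-0 → 0
  1-0 → 1
  1-0 → 1
  0-0 → 0
  1-1 → 0
  0-1 → 1 (borrow)
  1-1-1 → 1 (borrow)
  1-0-1 → 0
  0-1 → 1 (borrow)
  1-0-1 → 0
  1-1 → 0
  0-1 → 1 (borrow)
  1-0-1 → 0
  1-0 → 1
  1-1 → 0
  0-0 → 0
  1-0 → 1
  1-0 → 1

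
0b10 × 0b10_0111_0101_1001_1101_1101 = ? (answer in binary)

0b10011101011001110111010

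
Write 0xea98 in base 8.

0o165230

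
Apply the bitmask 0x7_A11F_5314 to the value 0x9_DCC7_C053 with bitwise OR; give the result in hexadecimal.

OR each hex digit independently (no carries):
  9|7=F, D|A=F, C|1=D, C|1=D, 7|F=F, C|5=D, 0|3=3, 5|1=5, 3|4=7

0xFFDDFD357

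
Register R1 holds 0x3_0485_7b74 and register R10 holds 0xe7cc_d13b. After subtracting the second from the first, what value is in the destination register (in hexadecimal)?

0x21cb8aa39

Subtract column by column in base 16:
  4-b → 9 (borrow)
  7-3-1 → 3
  b-1 → a
  7-d → a (borrow)
  5-c-1 → 8 (borrow)
  8-c-1 → b (borrow)
  4-7-1 → c (borrow)
  0-e-1 → 1 (borrow)
  3-0-1 → 2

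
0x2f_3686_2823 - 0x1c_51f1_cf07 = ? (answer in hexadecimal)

0x12e494591c

Subtract column by column in base 16:
  3-7 → c (borrow)
  2-0-1 → 1
  8-f → 9 (borrow)
  2-c-1 → 5 (borrow)
  6-1-1 → 4
  8-f → 9 (borrow)
  6-1-1 → 4
  3-5 → e (borrow)
  f-c-1 → 2
  2-1 → 1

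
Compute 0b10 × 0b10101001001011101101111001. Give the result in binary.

Multiply each base-2 digit by 2, carrying:
  1×2 = 2 → write 0 carry 1
  0×2+1 = 1 → write 1
  0×2 = 0 → write 0
  1×2 = 2 → write 0 carry 1
  1×2+1 = 3 → write 1 carry 1
  1×2+1 = 3 → write 1 carry 1
  1×2+1 = 3 → write 1 carry 1
  0×2+1 = 1 → write 1
  1×2 = 2 → write 0 carry 1
  1×2+1 = 3 → write 1 carry 1
  0×2+1 = 1 → write 1
  1×2 = 2 → write 0 carry 1
  1×2+1 = 3 → write 1 carry 1
  1×2+1 = 3 → write 1 carry 1
  0×2+1 = 1 → write 1
  1×2 = 2 → write 0 carry 1
  0×2+1 = 1 → write 1
  0×2 = 0 → write 0
  1×2 = 2 → write 0 carry 1
  0×2+1 = 1 → write 1
  0×2 = 0 → write 0
  1×2 = 2 → write 0 carry 1
  0×2+1 = 1 → write 1
  1×2 = 2 → write 0 carry 1
  0×2+1 = 1 → write 1
  1×2 = 2 → write 0 carry 1
  remaining carry: 1

0b101010010010111011011110010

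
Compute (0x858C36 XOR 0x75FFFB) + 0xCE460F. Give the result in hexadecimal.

First 0x858C36 XOR 0x75FFFB = 0xF073CD.
Add column by column in base 16, right to left:
  D+F = C carry 1
  C+0+1 = D
  3+6 = 9
  7+4 = B
  0+E = E
  F+C = B carry 1
  final carry 1

0x1BEB9DC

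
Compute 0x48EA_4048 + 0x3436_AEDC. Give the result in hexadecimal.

Add column by column in base 16, right to left:
  8+C = 4 carry 1
  4+D+1 = 2 carry 1
  0+E+1 = F
  4+A = E
  A+6 = 0 carry 1
  E+3+1 = 2 carry 1
  8+4+1 = D
  4+3 = 7

0x7D20EF24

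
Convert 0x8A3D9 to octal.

Expand each hex digit to 4 bits: 8=1000 A=1010 3=0011 D=1101 9=1001.
Group the bits in threes: 010 001 010 001 111 011 001 → 2121731.

0o2121731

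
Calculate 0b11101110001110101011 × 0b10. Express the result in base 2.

Multiply each base-2 digit by 2, carrying:
  1×2 = 2 → write 0 carry 1
  1×2+1 = 3 → write 1 carry 1
  0×2+1 = 1 → write 1
  1×2 = 2 → write 0 carry 1
  0×2+1 = 1 → write 1
  1×2 = 2 → write 0 carry 1
  0×2+1 = 1 → write 1
  1×2 = 2 → write 0 carry 1
  1×2+1 = 3 → write 1 carry 1
  1×2+1 = 3 → write 1 carry 1
  0×2+1 = 1 → write 1
  0×2 = 0 → write 0
  0×2 = 0 → write 0
  1×2 = 2 → write 0 carry 1
  1×2+1 = 3 → write 1 carry 1
  1×2+1 = 3 → write 1 carry 1
  0×2+1 = 1 → write 1
  1×2 = 2 → write 0 carry 1
  1×2+1 = 3 → write 1 carry 1
  1×2+1 = 3 → write 1 carry 1
  remaining carry: 1

0b111011100011101010110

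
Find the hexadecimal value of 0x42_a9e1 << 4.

Shifting left by 4 bits = 1 hex digit: append 1 zero.

0x42a9e10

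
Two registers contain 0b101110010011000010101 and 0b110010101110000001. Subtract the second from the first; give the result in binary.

0b100111111101010010100

Subtract column by column in base 2:
  1-1 → 0
  0-0 → 0
  1-0 → 1
  0-0 → 0
  1-0 → 1
  0-0 → 0
  0-0 → 0
  0-1 → 1 (borrow)
  0-1-1 → 0 (borrow)
  1-1-1 → 1 (borrow)
  1-0-1 → 0
  0-1 → 1 (borrow)
  0-0-1 → 1 (borrow)
  1-1-1 → 1 (borrow)
  0-0-1 → 1 (borrow)
  0-0-1 → 1 (borrow)
  1-1-1 → 1 (borrow)
  1-1-1 → 1 (borrow)
  1-0-1 → 0
  0-0 → 0
  1-0 → 1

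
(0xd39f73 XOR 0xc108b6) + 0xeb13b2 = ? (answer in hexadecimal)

0xfdab77

First 0xd39f73 XOR 0xc108b6 = 0x1297c5.
Add column by column in base 16, right to left:
  5+2 = 7
  c+b = 7 carry 1
  7+3+1 = b
  9+1 = a
  2+b = d
  1+e = f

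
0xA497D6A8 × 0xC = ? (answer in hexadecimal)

Multiply each base-16 digit by 12, carrying:
  8×12 = 96 → write 0 carry 6
  A×12+6 = 126 → write E carry 7
  6×12+7 = 79 → write F carry 4
  D×12+4 = 160 → write 0 carry 10
  7×12+10 = 94 → write E carry 5
  9×12+5 = 113 → write 1 carry 7
  4×12+7 = 55 → write 7 carry 3
  A×12+3 = 123 → write B carry 7
  remaining carry: 7

0x7B71E0FE0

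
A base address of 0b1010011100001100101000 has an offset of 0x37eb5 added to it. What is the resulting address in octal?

0b1010011100001100101000 = 0o12341450 in octal.
0x37eb5 = 0o677265 in octal.
Add column by column in base 8, right to left:
  0+5 = 5
  5+6 = 3 carry 1
  4+2+1 = 7
  1+7 = 0 carry 1
  4+7+1 = 4 carry 1
  3+6+1 = 2 carry 1
  2+0+1 = 3
  1+0 = 1

0o13240735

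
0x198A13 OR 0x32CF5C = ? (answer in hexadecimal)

0x3BCF5F

OR each hex digit independently (no carries):
  1|3=3, 9|2=B, 8|C=C, A|F=F, 1|5=5, 3|C=F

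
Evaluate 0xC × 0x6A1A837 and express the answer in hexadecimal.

0x4F93E294

Multiply each base-16 digit by 12, carrying:
  7×12 = 84 → write 4 carry 5
  3×12+5 = 41 → write 9 carry 2
  8×12+2 = 98 → write 2 carry 6
  A×12+6 = 126 → write E carry 7
  1×12+7 = 19 → write 3 carry 1
  A×12+1 = 121 → write 9 carry 7
  6×12+7 = 79 → write F carry 4
  remaining carry: 4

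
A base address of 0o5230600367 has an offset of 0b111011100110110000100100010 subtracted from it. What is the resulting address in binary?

0o5230600367 = 0b101010011000110000000011110111 in binary.
Subtract column by column in base 2:
  1-0 → 1
  1-1 → 0
  1-0 → 1
  0-0 → 0
  1-0 → 1
  1-1 → 0
  1-0 → 1
  1-0 → 1
  0-1 → 1 (borrow)
  0-0-1 → 1 (borrow)
  0-0-1 → 1 (borrow)
  0-0-1 → 1 (borrow)
  0-0-1 → 1 (borrow)
  0-1-1 → 0 (borrow)
  0-1-1 → 0 (borrow)
  0-0-1 → 1 (borrow)
  1-1-1 → 1 (borrow)
  1-1-1 → 1 (borrow)
  0-0-1 → 1 (borrow)
  0-0-1 → 1 (borrow)
  0-1-1 → 0 (borrow)
  1-1-1 → 1 (borrow)
  1-1-1 → 1 (borrow)
  0-0-1 → 1 (borrow)
  0-1-1 → 0 (borrow)
  1-1-1 → 1 (borrow)
  0-1-1 → 0 (borrow)
  1-0-1 → 0
  0-0 → 0
  1-0 → 1

0b100010111011111001111111010101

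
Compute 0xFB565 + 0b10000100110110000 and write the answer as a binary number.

0xFB565 = 0b11111011010101100101 in binary.
Add column by column in base 2, right to left:
  1+0 = 1
  0+0 = 0
  1+0 = 1
  0+0 = 0
  0+1 = 1
  1+1 = 0 carry 1
  1+0+1 = 0 carry 1
  0+1+1 = 0 carry 1
  1+1+1 = 1 carry 1
  0+0+1 = 1
  1+0 = 1
  0+1 = 1
  1+0 = 1
  1+0 = 1
  0+0 = 0
  1+0 = 1
  1+1 = 0 carry 1
  1+0+1 = 0 carry 1
  1+0+1 = 0 carry 1
  1+0+1 = 0 carry 1
  final carry 1

0b100001011111100010101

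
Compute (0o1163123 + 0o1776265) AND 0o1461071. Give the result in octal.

Add column by column in base 8, right to left:
  3+5 = 0 carry 1
  2+6+1 = 1 carry 1
  1+2+1 = 4
  3+6 = 1 carry 1
  6+7+1 = 6 carry 1
  1+7+1 = 1 carry 1
  1+1+1 = 3
Sum = 0o3161410; now AND with 0o1461071:
  3&1=1, 1&4=0, 6&6=6, 1&1=1, 4&0=0, 1&7=1, 0&1=0

0o1061010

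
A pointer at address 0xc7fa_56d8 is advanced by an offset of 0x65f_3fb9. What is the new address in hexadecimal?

Add column by column in base 16, right to left:
  8+9 = 1 carry 1
  d+b+1 = 9 carry 1
  6+f+1 = 6 carry 1
  5+3+1 = 9
  a+f = 9 carry 1
  f+5+1 = 5 carry 1
  7+6+1 = e
  c+0 = c

0xce599691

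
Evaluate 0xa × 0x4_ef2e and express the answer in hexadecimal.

0x3157cc

Multiply each base-16 digit by 10, carrying:
  e×10 = 140 → write c carry 8
  2×10+8 = 28 → write c carry 1
  f×10+1 = 151 → write 7 carry 9
  e×10+9 = 149 → write 5 carry 9
  4×10+9 = 49 → write 1 carry 3
  remaining carry: 3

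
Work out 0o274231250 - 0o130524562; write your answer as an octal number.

Subtract column by column in base 8:
  0-2 → 6 (borrow)
  5-6-1 → 6 (borrow)
  2-5-1 → 4 (borrow)
  1-4-1 → 4 (borrow)
  3-2-1 → 0
  2-5 → 5 (borrow)
  4-0-1 → 3
  7-3 → 4
  2-1 → 1

0o143504466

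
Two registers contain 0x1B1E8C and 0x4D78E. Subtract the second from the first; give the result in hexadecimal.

Subtract column by column in base 16:
  C-E → E (borrow)
  8-8-1 → F (borrow)
  E-7-1 → 6
  1-D → 4 (borrow)
  B-4-1 → 6
  1-0 → 1

0x1646FE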